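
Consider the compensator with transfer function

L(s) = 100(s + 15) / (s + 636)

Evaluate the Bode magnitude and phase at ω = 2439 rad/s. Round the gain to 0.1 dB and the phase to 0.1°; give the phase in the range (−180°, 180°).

39.7 dB, 14.3°

At s = jω = j2439:
zero (s+15): 15 + j2439 → |·| = √(15²+2439²) = √5948946 ≈ 2439, ∠ = arctan(2439/15) ≈ 89.65°
pole (s+636): 636 + j2439 → |·| = √(636²+2439²) = √6353217 ≈ 2520.6, ∠ = arctan(2439/636) ≈ 75.38°
|L| = 100 · 2439 / 2520.6 ≈ 96.763
Gain = 20 log₁₀(96.763) ≈ 39.71 dB
∠L = 89.65° − 75.38° = 14.27°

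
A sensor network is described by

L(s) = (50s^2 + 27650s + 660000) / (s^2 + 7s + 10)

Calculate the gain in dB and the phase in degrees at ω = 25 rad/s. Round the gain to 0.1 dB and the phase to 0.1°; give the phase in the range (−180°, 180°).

63.3 dB, -116.4°

Substitute s = j25:
Numerator: 50(j25)^2 + 27650(j25) + 660000 = 628750 + j691250
Denominator: (j25)^2 + 7(j25) + 10 = -615 + j175
|N| = √(628750² + 691250²) ≈ 9.3443e+05, ∠N ≈ 47.71°
|D| = √(615² + 175²) ≈ 639.41, ∠D ≈ 164.12°
|L| = 9.3443e+05 / 639.41 ≈ 1461.4
Gain = 20 log₁₀(1461.4) ≈ 63.30 dB
∠L = 47.71° − 164.12° = -116.41°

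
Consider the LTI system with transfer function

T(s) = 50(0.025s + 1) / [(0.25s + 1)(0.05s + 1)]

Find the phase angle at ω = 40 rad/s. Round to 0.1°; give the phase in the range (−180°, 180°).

At ω = 40 rad/s:
zero (1 + j40·0.025) = 1 + j1 → |·| ≈ 1.4142, ∠ ≈ 45.00°
pole (1 + j40·0.25) = 1 + j10 → |·| ≈ 10.05, ∠ ≈ 84.29°
pole (1 + j40·0.05) = 1 + j2 → |·| ≈ 2.2361, ∠ ≈ 63.43°
∠T = (45.00°) − (84.29° + 63.43°) = -102.72°

-102.7°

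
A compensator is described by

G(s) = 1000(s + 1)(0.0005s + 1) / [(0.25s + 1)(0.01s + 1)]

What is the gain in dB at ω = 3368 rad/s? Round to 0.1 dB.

47.3 dB

At ω = 3368 rad/s:
zero (1 + j3368·1) = 1 + j3368 → |·| ≈ 3368, ∠ ≈ 89.98°
zero (1 + j3368·0.0005) = 1 + j1.684 → |·| ≈ 1.9585, ∠ ≈ 59.30°
pole (1 + j3368·0.25) = 1 + j842 → |·| ≈ 842, ∠ ≈ 89.93°
pole (1 + j3368·0.01) = 1 + j33.68 → |·| ≈ 33.695, ∠ ≈ 88.30°
|G| = 1000 · 3368 · 1.9585 / (842 · 33.695) ≈ 232.5
Gain = 20 log₁₀(232.5) ≈ 47.33 dB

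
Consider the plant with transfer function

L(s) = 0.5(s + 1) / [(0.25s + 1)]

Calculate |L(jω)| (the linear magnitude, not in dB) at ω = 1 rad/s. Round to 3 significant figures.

At ω = 1 rad/s:
zero (1 + j1·1) = 1 + j1 → |·| ≈ 1.4142, ∠ ≈ 45.00°
pole (1 + j1·0.25) = 1 + j0.25 → |·| ≈ 1.0308, ∠ ≈ 14.04°
|L| = 0.5 · 1.4142 / (1.0308) ≈ 0.68597

0.686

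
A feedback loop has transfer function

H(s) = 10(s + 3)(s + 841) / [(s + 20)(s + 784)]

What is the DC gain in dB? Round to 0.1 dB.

H(0) = 10·3·841 / (20·784) ≈ 1.6091
20 log₁₀(1.6091) ≈ 4.13 dB

4.1 dB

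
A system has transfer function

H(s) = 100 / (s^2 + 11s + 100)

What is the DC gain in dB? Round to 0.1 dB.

0.0 dB

H(0) = 100 / 100 = 1
20 log₁₀(1) ≈ 0.00 dB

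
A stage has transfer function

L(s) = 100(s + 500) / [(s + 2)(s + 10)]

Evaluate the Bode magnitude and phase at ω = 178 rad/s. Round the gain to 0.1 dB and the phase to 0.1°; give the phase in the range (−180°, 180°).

At s = jω = j178:
zero (s+500): 500 + j178 → |·| = √(500²+178²) = √281684 ≈ 530.74, ∠ = arctan(178/500) ≈ 19.60°
pole (s+2): 2 + j178 → |·| = √(2²+178²) = √31688 ≈ 178.01, ∠ = arctan(178/2) ≈ 89.36°
pole (s+10): 10 + j178 → |·| = √(10²+178²) = √31784 ≈ 178.28, ∠ = arctan(178/10) ≈ 86.78°
|L| = 100 · 530.74 / 31736 ≈ 1.6724
Gain = 20 log₁₀(1.6724) ≈ 4.47 dB
∠L = 19.60° − 176.14° = -156.54°

4.5 dB, -156.5°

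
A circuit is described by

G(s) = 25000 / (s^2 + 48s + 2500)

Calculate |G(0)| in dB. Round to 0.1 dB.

G(0) = 25000 / 2500 = 10
20 log₁₀(10) ≈ 20.00 dB

20.0 dB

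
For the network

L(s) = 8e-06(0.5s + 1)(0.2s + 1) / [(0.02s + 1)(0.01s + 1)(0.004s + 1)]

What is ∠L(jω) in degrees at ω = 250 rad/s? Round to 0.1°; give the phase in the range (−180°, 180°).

-13.5°

At ω = 250 rad/s:
zero (1 + j250·0.5) = 1 + j125 → |·| ≈ 125, ∠ ≈ 89.54°
zero (1 + j250·0.2) = 1 + j50 → |·| ≈ 50.01, ∠ ≈ 88.85°
pole (1 + j250·0.02) = 1 + j5 → |·| ≈ 5.099, ∠ ≈ 78.69°
pole (1 + j250·0.01) = 1 + j2.5 → |·| ≈ 2.6926, ∠ ≈ 68.20°
pole (1 + j250·0.004) = 1 + j1 → |·| ≈ 1.4142, ∠ ≈ 45.00°
∠L = (89.54° + 88.85°) − (78.69° + 68.20° + 45.00°) = -13.50°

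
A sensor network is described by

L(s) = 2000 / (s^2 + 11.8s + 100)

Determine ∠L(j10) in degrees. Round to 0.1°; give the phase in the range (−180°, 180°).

At s = jω = j10:
quadratic: (j10)² + 11.8·j10 + 100 = 0 + j118 → |·| ≈ 118, ∠ ≈ 90.00°
∠L = 0.00° − 90.00° = -90.00°

-90.0°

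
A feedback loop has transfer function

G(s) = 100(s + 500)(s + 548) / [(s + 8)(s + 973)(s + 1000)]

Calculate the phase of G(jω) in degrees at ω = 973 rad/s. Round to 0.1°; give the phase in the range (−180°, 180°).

-55.3°

At s = jω = j973:
zero (s+500): 500 + j973 → |·| = √(500²+973²) = √1196729 ≈ 1094, ∠ = arctan(973/500) ≈ 62.80°
zero (s+548): 548 + j973 → |·| = √(548²+973²) = √1247033 ≈ 1116.7, ∠ = arctan(973/548) ≈ 60.61°
pole (s+8): 8 + j973 → |·| = √(8²+973²) = √946793 ≈ 973.03, ∠ = arctan(973/8) ≈ 89.53°
pole (s+973): 973 + j973 → |·| = √(973²+973²) = √1893458 ≈ 1376, ∠ = arctan(973/973) ≈ 45.00°
pole (s+1000): 1000 + j973 → |·| = √(1000²+973²) = √1946729 ≈ 1395.3, ∠ = arctan(973/1000) ≈ 44.22°
∠G = 123.41° − 178.75° = -55.34°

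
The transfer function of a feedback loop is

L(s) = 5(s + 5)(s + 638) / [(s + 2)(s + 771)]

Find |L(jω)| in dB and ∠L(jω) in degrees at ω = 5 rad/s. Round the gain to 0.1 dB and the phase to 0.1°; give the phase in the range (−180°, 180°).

14.7 dB, -23.1°

At s = jω = j5:
zero (s+5): 5 + j5 → |·| = √(5²+5²) = √50 ≈ 7.0711, ∠ = arctan(5/5) ≈ 45.00°
zero (s+638): 638 + j5 → |·| = √(638²+5²) = √407069 ≈ 638.02, ∠ = arctan(5/638) ≈ 0.45°
pole (s+2): 2 + j5 → |·| = √(2²+5²) = √29 ≈ 5.3852, ∠ = arctan(5/2) ≈ 68.20°
pole (s+771): 771 + j5 → |·| = √(771²+5²) = √594466 ≈ 771.02, ∠ = arctan(5/771) ≈ 0.37°
|L| = 5 · 4511.5 / 4152.1 ≈ 5.4328
Gain = 20 log₁₀(5.4328) ≈ 14.70 dB
∠L = 45.45° − 68.57° = -23.12°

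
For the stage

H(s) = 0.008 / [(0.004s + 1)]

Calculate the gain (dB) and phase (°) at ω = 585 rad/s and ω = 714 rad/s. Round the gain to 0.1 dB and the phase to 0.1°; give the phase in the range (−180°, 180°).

ω = 585: -50.1 dB, -66.9°; ω = 714: -51.6 dB, -70.7°

At ω = 585 rad/s:
pole (1 + j585·0.004) = 1 + j2.34 → |·| ≈ 2.5447, ∠ ≈ 66.86°
|H| = 0.008 · 1 / (2.5447) ≈ 0.0031438
Gain = 20 log₁₀(0.0031438) ≈ -50.05 dB
∠H = (0°) − (66.86°) = -66.86°

At ω = 714 rad/s:
pole (1 + j714·0.004) = 1 + j2.856 → |·| ≈ 3.026, ∠ ≈ 70.70°
|H| = 0.008 · 1 / (3.026) ≈ 0.0026438
Gain = 20 log₁₀(0.0026438) ≈ -51.56 dB
∠H = (0°) − (70.70°) = -70.70°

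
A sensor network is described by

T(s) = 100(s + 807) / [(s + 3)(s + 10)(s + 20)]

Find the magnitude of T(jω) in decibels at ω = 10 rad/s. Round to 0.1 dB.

27.8 dB

At s = jω = j10:
zero (s+807): 807 + j10 → |·| = √(807²+10²) = √651349 ≈ 807.06, ∠ = arctan(10/807) ≈ 0.71°
pole (s+3): 3 + j10 → |·| = √(3²+10²) = √109 ≈ 10.44, ∠ = arctan(10/3) ≈ 73.30°
pole (s+10): 10 + j10 → |·| = √(10²+10²) = √200 ≈ 14.142, ∠ = arctan(10/10) ≈ 45.00°
pole (s+20): 20 + j10 → |·| = √(20²+10²) = √500 ≈ 22.361, ∠ = arctan(10/20) ≈ 26.57°
|T| = 100 · 807.06 / 3301.4 ≈ 24.446
Gain = 20 log₁₀(24.446) ≈ 27.76 dB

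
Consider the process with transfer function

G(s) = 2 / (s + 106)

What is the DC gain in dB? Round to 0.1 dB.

G(0) = 2 / (106) ≈ 0.018868
20 log₁₀(0.018868) ≈ -34.49 dB

-34.5 dB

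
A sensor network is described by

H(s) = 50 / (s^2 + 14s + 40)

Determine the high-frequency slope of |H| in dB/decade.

Each pole contributes −20 dB/decade at high frequency; each zero contributes +20 dB/decade.
Net: 0 zero(s) − 2 pole(s) → -40 dB/decade.

-40 dB/decade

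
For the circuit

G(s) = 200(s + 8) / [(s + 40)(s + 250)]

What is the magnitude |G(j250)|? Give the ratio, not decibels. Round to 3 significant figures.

0.559

At s = jω = j250:
zero (s+8): 8 + j250 → |·| = √(8²+250²) = √62564 ≈ 250.13, ∠ = arctan(250/8) ≈ 88.17°
pole (s+40): 40 + j250 → |·| = √(40²+250²) = √64100 ≈ 253.18, ∠ = arctan(250/40) ≈ 80.91°
pole (s+250): 250 + j250 → |·| = √(250²+250²) = √125000 ≈ 353.55, ∠ = arctan(250/250) ≈ 45.00°
|G| = 200 · 250.13 / 89512 ≈ 0.55887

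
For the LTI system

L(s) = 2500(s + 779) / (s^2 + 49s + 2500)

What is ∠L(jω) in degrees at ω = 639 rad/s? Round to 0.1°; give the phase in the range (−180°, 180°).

-136.2°

At s = jω = j639:
zero (s+779): 779 + j639 → |·| = √(779²+639²) = √1015162 ≈ 1007.6, ∠ = arctan(639/779) ≈ 39.36°
quadratic: (j639)² + 49·j639 + 2500 = -405821 + j31311 → |·| ≈ 4.0703e+05, ∠ ≈ 175.59°
∠L = 39.36° − 175.59° = -136.23°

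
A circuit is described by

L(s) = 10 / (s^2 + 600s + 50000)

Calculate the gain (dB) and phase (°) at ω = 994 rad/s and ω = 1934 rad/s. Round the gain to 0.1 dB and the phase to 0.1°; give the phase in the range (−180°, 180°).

Substitute s = j994:
Numerator: 10 = 10 + j0
Denominator: (j994)^2 + 600(j994) + 50000 = -938036 + j596400
|N| = √(10² + 0²) ≈ 10, ∠N ≈ 0.00°
|D| = √(938036² + 596400²) ≈ 1.1116e+06, ∠D ≈ 147.55°
|L| = 10 / 1.1116e+06 ≈ 8.996e-06
Gain = 20 log₁₀(8.996e-06) ≈ -100.92 dB
∠L = 0.00° − 147.55° = -147.55°

Substitute s = j1934:
Numerator: 10 = 10 + j0
Denominator: (j1934)^2 + 600(j1934) + 50000 = -3690356 + j1160400
|N| = √(10² + 0²) ≈ 10, ∠N ≈ 0.00°
|D| = √(3690356² + 1160400²) ≈ 3.8685e+06, ∠D ≈ 162.54°
|L| = 10 / 3.8685e+06 ≈ 2.585e-06
Gain = 20 log₁₀(2.585e-06) ≈ -111.75 dB
∠L = 0.00° − 162.54° = -162.54°

ω = 994: -100.9 dB, -147.6°; ω = 1934: -111.8 dB, -162.5°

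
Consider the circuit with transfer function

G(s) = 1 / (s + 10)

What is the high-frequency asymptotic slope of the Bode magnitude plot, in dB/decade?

Each pole contributes −20 dB/decade at high frequency; each zero contributes +20 dB/decade.
Net: 0 zero(s) − 1 pole(s) → -20 dB/decade.

-20 dB/decade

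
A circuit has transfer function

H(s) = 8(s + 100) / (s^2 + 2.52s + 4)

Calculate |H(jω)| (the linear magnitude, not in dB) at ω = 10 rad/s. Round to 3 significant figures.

At s = jω = j10:
zero (s+100): 100 + j10 → |·| = √(100²+10²) = √10100 ≈ 100.5, ∠ = arctan(10/100) ≈ 5.71°
quadratic: (j10)² + 2.52·j10 + 4 = -96 + j25.2 → |·| ≈ 99.252, ∠ ≈ 165.29°
|H| = 8 · 100.5 / 99.252 ≈ 8.1006

8.10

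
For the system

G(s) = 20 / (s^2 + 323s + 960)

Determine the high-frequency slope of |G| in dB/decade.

-40 dB/decade

Each pole contributes −20 dB/decade at high frequency; each zero contributes +20 dB/decade.
Net: 0 zero(s) − 2 pole(s) → -40 dB/decade.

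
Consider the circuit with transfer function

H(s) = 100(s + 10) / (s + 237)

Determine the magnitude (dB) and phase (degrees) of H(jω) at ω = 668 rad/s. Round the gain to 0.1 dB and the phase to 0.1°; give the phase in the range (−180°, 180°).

At s = jω = j668:
zero (s+10): 10 + j668 → |·| = √(10²+668²) = √446324 ≈ 668.07, ∠ = arctan(668/10) ≈ 89.14°
pole (s+237): 237 + j668 → |·| = √(237²+668²) = √502393 ≈ 708.8, ∠ = arctan(668/237) ≈ 70.47°
|H| = 100 · 668.07 / 708.8 ≈ 94.254
Gain = 20 log₁₀(94.254) ≈ 39.49 dB
∠H = 89.14° − 70.47° = 18.67°

39.5 dB, 18.7°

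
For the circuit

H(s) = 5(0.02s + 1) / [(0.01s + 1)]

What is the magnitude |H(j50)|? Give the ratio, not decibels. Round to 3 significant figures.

At ω = 50 rad/s:
zero (1 + j50·0.02) = 1 + j1 → |·| ≈ 1.4142, ∠ ≈ 45.00°
pole (1 + j50·0.01) = 1 + j0.5 → |·| ≈ 1.118, ∠ ≈ 26.57°
|H| = 5 · 1.4142 / (1.118) ≈ 6.3247

6.32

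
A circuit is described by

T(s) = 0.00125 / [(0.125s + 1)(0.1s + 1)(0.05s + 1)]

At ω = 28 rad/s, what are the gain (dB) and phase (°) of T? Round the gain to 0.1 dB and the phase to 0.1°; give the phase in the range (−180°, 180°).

-83.5 dB, 161.1°

At ω = 28 rad/s:
pole (1 + j28·0.125) = 1 + j3.5 → |·| ≈ 3.6401, ∠ ≈ 74.05°
pole (1 + j28·0.1) = 1 + j2.8 → |·| ≈ 2.9732, ∠ ≈ 70.35°
pole (1 + j28·0.05) = 1 + j1.4 → |·| ≈ 1.7205, ∠ ≈ 54.46°
|T| = 0.00125 · 1 / (3.6401 · 2.9732 · 1.7205) ≈ 6.713e-05
Gain = 20 log₁₀(6.713e-05) ≈ -83.46 dB
∠T = (0°) − (74.05° + 70.35° + 54.46°) = -198.86° ≡ 161.14° (principal value)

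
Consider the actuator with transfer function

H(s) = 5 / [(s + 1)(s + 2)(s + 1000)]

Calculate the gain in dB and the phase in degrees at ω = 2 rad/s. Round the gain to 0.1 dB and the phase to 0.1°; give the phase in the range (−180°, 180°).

At s = jω = j2:
pole (s+1): 1 + j2 → |·| = √(1²+2²) = √5 ≈ 2.2361, ∠ = arctan(2/1) ≈ 63.43°
pole (s+2): 2 + j2 → |·| = √(2²+2²) = √8 ≈ 2.8284, ∠ = arctan(2/2) ≈ 45.00°
pole (s+1000): 1000 + j2 → |·| = √(1000²+2²) = √1000004 ≈ 1000, ∠ = arctan(2/1000) ≈ 0.11°
|H| = 5 / 6324.6 ≈ 0.00079056
Gain = 20 log₁₀(0.00079056) ≈ -62.04 dB
∠H = 0.00° − 108.54° = -108.54°

-62.0 dB, -108.5°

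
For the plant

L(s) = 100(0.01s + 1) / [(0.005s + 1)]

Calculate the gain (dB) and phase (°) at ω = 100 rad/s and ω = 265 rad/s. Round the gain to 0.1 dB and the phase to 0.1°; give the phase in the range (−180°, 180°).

ω = 100: 42.0 dB, 18.4°; ω = 265: 44.6 dB, 16.4°

At ω = 100 rad/s:
zero (1 + j100·0.01) = 1 + j1 → |·| ≈ 1.4142, ∠ ≈ 45.00°
pole (1 + j100·0.005) = 1 + j0.5 → |·| ≈ 1.118, ∠ ≈ 26.57°
|L| = 100 · 1.4142 / (1.118) ≈ 126.49
Gain = 20 log₁₀(126.49) ≈ 42.04 dB
∠L = (45.00°) − (26.57°) = 18.43°

At ω = 265 rad/s:
zero (1 + j265·0.01) = 1 + j2.65 → |·| ≈ 2.8324, ∠ ≈ 69.33°
pole (1 + j265·0.005) = 1 + j1.325 → |·| ≈ 1.66, ∠ ≈ 52.96°
|L| = 100 · 2.8324 / (1.66) ≈ 170.63
Gain = 20 log₁₀(170.63) ≈ 44.64 dB
∠L = (69.33°) − (52.96°) = 16.37°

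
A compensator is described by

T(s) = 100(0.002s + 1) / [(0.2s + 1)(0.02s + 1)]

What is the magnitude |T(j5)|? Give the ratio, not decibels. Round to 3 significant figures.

70.4

At ω = 5 rad/s:
zero (1 + j5·0.002) = 1 + j0.01 → |·| ≈ 1, ∠ ≈ 0.57°
pole (1 + j5·0.2) = 1 + j1 → |·| ≈ 1.4142, ∠ ≈ 45.00°
pole (1 + j5·0.02) = 1 + j0.1 → |·| ≈ 1.005, ∠ ≈ 5.71°
|T| = 100 · 1 / (1.4142 · 1.005) ≈ 70.36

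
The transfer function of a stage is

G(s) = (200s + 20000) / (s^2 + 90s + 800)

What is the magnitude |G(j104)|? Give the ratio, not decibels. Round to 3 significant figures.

Substitute s = j104:
Numerator: 200(j104) + 20000 = 20000 + j20800
Denominator: (j104)^2 + 90(j104) + 800 = -10016 + j9360
|N| = √(20000² + 20800²) ≈ 28856, ∠N ≈ 46.12°
|D| = √(10016² + 9360²) ≈ 13709, ∠D ≈ 136.94°
|G| = 28856 / 13709 ≈ 2.1049

2.10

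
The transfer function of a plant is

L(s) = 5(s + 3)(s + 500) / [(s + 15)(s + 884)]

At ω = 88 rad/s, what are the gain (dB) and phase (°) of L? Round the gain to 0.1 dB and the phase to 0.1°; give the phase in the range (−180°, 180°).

9.0 dB, 12.0°

At s = jω = j88:
zero (s+3): 3 + j88 → |·| = √(3²+88²) = √7753 ≈ 88.051, ∠ = arctan(88/3) ≈ 88.05°
zero (s+500): 500 + j88 → |·| = √(500²+88²) = √257744 ≈ 507.68, ∠ = arctan(88/500) ≈ 9.98°
pole (s+15): 15 + j88 → |·| = √(15²+88²) = √7969 ≈ 89.269, ∠ = arctan(88/15) ≈ 80.33°
pole (s+884): 884 + j88 → |·| = √(884²+88²) = √789200 ≈ 888.37, ∠ = arctan(88/884) ≈ 5.68°
|L| = 5 · 44702 / 79304 ≈ 2.8184
Gain = 20 log₁₀(2.8184) ≈ 9.00 dB
∠L = 98.03° − 86.01° = 12.02°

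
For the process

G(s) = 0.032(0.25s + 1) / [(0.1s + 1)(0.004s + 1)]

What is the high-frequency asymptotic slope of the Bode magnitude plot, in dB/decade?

Each pole contributes −20 dB/decade at high frequency; each zero contributes +20 dB/decade.
Net: 1 zero(s) − 2 pole(s) → -20 dB/decade.

-20 dB/decade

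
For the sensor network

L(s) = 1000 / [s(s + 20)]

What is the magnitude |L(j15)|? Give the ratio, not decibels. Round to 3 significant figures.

2.67

At s = jω = j15:
pole (s+20): 20 + j15 → |·| = √(20²+15²) = √625 ≈ 25, ∠ = arctan(15/20) ≈ 36.87°
pole at origin: |s| = 15, ∠ = 90.00° (in denominator)
|L| = 1000 / 375 ≈ 2.6667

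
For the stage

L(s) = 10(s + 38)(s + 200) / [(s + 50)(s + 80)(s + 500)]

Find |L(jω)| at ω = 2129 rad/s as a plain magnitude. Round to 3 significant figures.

At s = jω = j2129:
zero (s+38): 38 + j2129 → |·| = √(38²+2129²) = √4534085 ≈ 2129.3, ∠ = arctan(2129/38) ≈ 88.98°
zero (s+200): 200 + j2129 → |·| = √(200²+2129²) = √4572641 ≈ 2138.4, ∠ = arctan(2129/200) ≈ 84.63°
pole (s+50): 50 + j2129 → |·| = √(50²+2129²) = √4535141 ≈ 2129.6, ∠ = arctan(2129/50) ≈ 88.65°
pole (s+80): 80 + j2129 → |·| = √(80²+2129²) = √4539041 ≈ 2130.5, ∠ = arctan(2129/80) ≈ 87.85°
pole (s+500): 500 + j2129 → |·| = √(500²+2129²) = √4782641 ≈ 2186.9, ∠ = arctan(2129/500) ≈ 76.78°
|L| = 10 · 4.5533e+06 / 9.9222e+09 ≈ 0.004589

0.00459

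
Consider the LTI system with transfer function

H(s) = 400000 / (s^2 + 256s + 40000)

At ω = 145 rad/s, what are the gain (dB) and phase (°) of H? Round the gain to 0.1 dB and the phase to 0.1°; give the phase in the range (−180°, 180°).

At s = jω = j145:
quadratic: (j145)² + 256·j145 + 40000 = 18975 + j37120 → |·| ≈ 41689, ∠ ≈ 62.92°
|H| = 400000 / 41689 ≈ 9.5949
Gain = 20 log₁₀(9.5949) ≈ 19.64 dB
∠H = 0.00° − 62.92° = -62.92°

19.6 dB, -62.9°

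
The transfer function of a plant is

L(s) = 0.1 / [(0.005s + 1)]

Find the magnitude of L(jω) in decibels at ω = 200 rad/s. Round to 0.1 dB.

-23.0 dB

At ω = 200 rad/s:
pole (1 + j200·0.005) = 1 + j1 → |·| ≈ 1.4142, ∠ ≈ 45.00°
|L| = 0.1 · 1 / (1.4142) ≈ 0.070711
Gain = 20 log₁₀(0.070711) ≈ -23.01 dB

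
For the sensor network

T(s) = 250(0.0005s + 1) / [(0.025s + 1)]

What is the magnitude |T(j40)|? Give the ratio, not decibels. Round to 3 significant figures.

177

At ω = 40 rad/s:
zero (1 + j40·0.0005) = 1 + j0.02 → |·| ≈ 1.0002, ∠ ≈ 1.15°
pole (1 + j40·0.025) = 1 + j1 → |·| ≈ 1.4142, ∠ ≈ 45.00°
|T| = 250 · 1.0002 / (1.4142) ≈ 176.81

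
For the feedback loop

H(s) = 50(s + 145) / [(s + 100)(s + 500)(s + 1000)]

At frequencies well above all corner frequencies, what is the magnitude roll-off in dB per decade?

-40 dB/decade

Each pole contributes −20 dB/decade at high frequency; each zero contributes +20 dB/decade.
Net: 1 zero(s) − 3 pole(s) → -40 dB/decade.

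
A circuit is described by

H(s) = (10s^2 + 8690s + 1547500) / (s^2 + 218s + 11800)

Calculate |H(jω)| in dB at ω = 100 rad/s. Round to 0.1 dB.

Substitute s = j100:
Numerator: 10(j100)^2 + 8690(j100) + 1547500 = 1447500 + j869000
Denominator: (j100)^2 + 218(j100) + 11800 = 1800 + j21800
|N| = √(1447500² + 869000²) ≈ 1.6883e+06, ∠N ≈ 30.98°
|D| = √(1800² + 21800²) ≈ 21874, ∠D ≈ 85.28°
|H| = 1.6883e+06 / 21874 ≈ 77.183
Gain = 20 log₁₀(77.183) ≈ 37.75 dB

37.8 dB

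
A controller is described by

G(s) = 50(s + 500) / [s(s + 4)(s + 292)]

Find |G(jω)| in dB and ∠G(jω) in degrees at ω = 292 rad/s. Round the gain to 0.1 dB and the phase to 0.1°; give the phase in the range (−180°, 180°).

-61.7 dB, 166.1°

At s = jω = j292:
zero (s+500): 500 + j292 → |·| = √(500²+292²) = √335264 ≈ 579.02, ∠ = arctan(292/500) ≈ 30.28°
pole (s+4): 4 + j292 → |·| = √(4²+292²) = √85280 ≈ 292.03, ∠ = arctan(292/4) ≈ 89.22°
pole (s+292): 292 + j292 → |·| = √(292²+292²) = √170528 ≈ 412.95, ∠ = arctan(292/292) ≈ 45.00°
pole at origin: |s| = 292, ∠ = 90.00° (in denominator)
|G| = 50 · 579.02 / 3.5213e+07 ≈ 0.00082217
Gain = 20 log₁₀(0.00082217) ≈ -61.70 dB
∠G = 30.28° − 224.22° = -193.94° ≡ 166.06° (principal value)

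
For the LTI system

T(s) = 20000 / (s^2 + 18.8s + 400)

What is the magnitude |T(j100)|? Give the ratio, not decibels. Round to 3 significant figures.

2.04

At s = jω = j100:
quadratic: (j100)² + 18.8·j100 + 400 = -9600 + j1880 → |·| ≈ 9782.4, ∠ ≈ 168.92°
|T| = 20000 / 9782.4 ≈ 2.0445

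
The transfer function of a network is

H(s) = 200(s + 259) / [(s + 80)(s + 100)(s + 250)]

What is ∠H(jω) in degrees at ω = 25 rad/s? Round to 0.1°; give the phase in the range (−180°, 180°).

-31.6°

At s = jω = j25:
zero (s+259): 259 + j25 → |·| = √(259²+25²) = √67706 ≈ 260.2, ∠ = arctan(25/259) ≈ 5.51°
pole (s+80): 80 + j25 → |·| = √(80²+25²) = √7025 ≈ 83.815, ∠ = arctan(25/80) ≈ 17.35°
pole (s+100): 100 + j25 → |·| = √(100²+25²) = √10625 ≈ 103.08, ∠ = arctan(25/100) ≈ 14.04°
pole (s+250): 250 + j25 → |·| = √(250²+25²) = √63125 ≈ 251.25, ∠ = arctan(25/250) ≈ 5.71°
∠H = 5.51° − 37.10° = -31.59°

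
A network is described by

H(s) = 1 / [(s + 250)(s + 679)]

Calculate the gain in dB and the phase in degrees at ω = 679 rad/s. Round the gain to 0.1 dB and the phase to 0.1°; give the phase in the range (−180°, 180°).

At s = jω = j679:
pole (s+250): 250 + j679 → |·| = √(250²+679²) = √523541 ≈ 723.56, ∠ = arctan(679/250) ≈ 69.79°
pole (s+679): 679 + j679 → |·| = √(679²+679²) = √922082 ≈ 960.25, ∠ = arctan(679/679) ≈ 45.00°
|H| = 1 / 6.948e+05 ≈ 1.4393e-06
Gain = 20 log₁₀(1.4393e-06) ≈ -116.84 dB
∠H = 0.00° − 114.79° = -114.79°

-116.8 dB, -114.8°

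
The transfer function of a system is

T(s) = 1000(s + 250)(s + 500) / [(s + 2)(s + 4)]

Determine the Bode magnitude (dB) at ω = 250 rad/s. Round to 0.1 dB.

At s = jω = j250:
zero (s+250): 250 + j250 → |·| = √(250²+250²) = √125000 ≈ 353.55, ∠ = arctan(250/250) ≈ 45.00°
zero (s+500): 500 + j250 → |·| = √(500²+250²) = √312500 ≈ 559.02, ∠ = arctan(250/500) ≈ 26.57°
pole (s+2): 2 + j250 → |·| = √(2²+250²) = √62504 ≈ 250.01, ∠ = arctan(250/2) ≈ 89.54°
pole (s+4): 4 + j250 → |·| = √(4²+250²) = √62516 ≈ 250.03, ∠ = arctan(250/4) ≈ 89.08°
|T| = 1000 · 1.9764e+05 / 62510 ≈ 3161.7
Gain = 20 log₁₀(3161.7) ≈ 70.00 dB

70.0 dB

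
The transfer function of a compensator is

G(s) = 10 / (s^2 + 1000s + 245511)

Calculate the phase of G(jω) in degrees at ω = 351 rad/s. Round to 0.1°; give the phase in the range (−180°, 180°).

-70.8°

Substitute s = j351:
Numerator: 10 = 10 + j0
Denominator: (j351)^2 + 1000(j351) + 245511 = 122310 + j351000
|N| = √(10² + 0²) ≈ 10, ∠N ≈ 0.00°
|D| = √(122310² + 351000²) ≈ 3.717e+05, ∠D ≈ 70.79°
∠G = 0.00° − 70.79° = -70.79°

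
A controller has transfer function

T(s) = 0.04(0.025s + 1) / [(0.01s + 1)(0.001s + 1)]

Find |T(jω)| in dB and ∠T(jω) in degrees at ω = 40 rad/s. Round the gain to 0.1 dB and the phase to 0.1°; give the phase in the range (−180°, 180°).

-25.6 dB, 20.9°

At ω = 40 rad/s:
zero (1 + j40·0.025) = 1 + j1 → |·| ≈ 1.4142, ∠ ≈ 45.00°
pole (1 + j40·0.01) = 1 + j0.4 → |·| ≈ 1.077, ∠ ≈ 21.80°
pole (1 + j40·0.001) = 1 + j0.04 → |·| ≈ 1.0008, ∠ ≈ 2.29°
|T| = 0.04 · 1.4142 / (1.077 · 1.0008) ≈ 0.052482
Gain = 20 log₁₀(0.052482) ≈ -25.60 dB
∠T = (45.00°) − (21.80° + 2.29°) = 20.91°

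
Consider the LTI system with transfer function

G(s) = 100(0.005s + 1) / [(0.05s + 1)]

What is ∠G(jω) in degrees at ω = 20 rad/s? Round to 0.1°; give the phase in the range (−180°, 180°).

At ω = 20 rad/s:
zero (1 + j20·0.005) = 1 + j0.1 → |·| ≈ 1.005, ∠ ≈ 5.71°
pole (1 + j20·0.05) = 1 + j1 → |·| ≈ 1.4142, ∠ ≈ 45.00°
∠G = (5.71°) − (45.00°) = -39.29°

-39.3°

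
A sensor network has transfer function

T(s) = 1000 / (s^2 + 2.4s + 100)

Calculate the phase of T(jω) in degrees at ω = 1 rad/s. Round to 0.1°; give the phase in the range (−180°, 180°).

At s = jω = j1:
quadratic: (j1)² + 2.4·j1 + 100 = 99 + j2.4 → |·| ≈ 99.029, ∠ ≈ 1.39°
∠T = 0.00° − 1.39° = -1.39°

-1.4°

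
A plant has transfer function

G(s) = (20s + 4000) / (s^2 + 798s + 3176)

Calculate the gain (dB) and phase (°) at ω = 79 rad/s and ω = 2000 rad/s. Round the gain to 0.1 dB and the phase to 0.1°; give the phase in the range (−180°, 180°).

ω = 79: -23.3 dB, -71.2°; ω = 2000: -40.6 dB, -73.9°

Substitute s = j79:
Numerator: 20(j79) + 4000 = 4000 + j1580
Denominator: (j79)^2 + 798(j79) + 3176 = -3065 + j63042
|N| = √(4000² + 1580²) ≈ 4300.7, ∠N ≈ 21.55°
|D| = √(3065² + 63042²) ≈ 63116, ∠D ≈ 92.78°
|G| = 4300.7 / 63116 ≈ 0.06814
Gain = 20 log₁₀(0.06814) ≈ -23.33 dB
∠G = 21.55° − 92.78° = -71.23°

Substitute s = j2000:
Numerator: 20(j2000) + 4000 = 4000 + j40000
Denominator: (j2000)^2 + 798(j2000) + 3176 = -3996824 + j1596000
|N| = √(4000² + 40000²) ≈ 40200, ∠N ≈ 84.29°
|D| = √(3996824² + 1596000²) ≈ 4.3037e+06, ∠D ≈ 158.23°
|G| = 40200 / 4.3037e+06 ≈ 0.0093408
Gain = 20 log₁₀(0.0093408) ≈ -40.59 dB
∠G = 84.29° − 158.23° = -73.94°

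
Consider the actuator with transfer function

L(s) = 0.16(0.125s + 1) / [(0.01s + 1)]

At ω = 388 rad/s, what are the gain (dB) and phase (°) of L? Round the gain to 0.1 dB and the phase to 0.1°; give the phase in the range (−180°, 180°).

At ω = 388 rad/s:
zero (1 + j388·0.125) = 1 + j48.5 → |·| ≈ 48.51, ∠ ≈ 88.82°
pole (1 + j388·0.01) = 1 + j3.88 → |·| ≈ 4.0068, ∠ ≈ 75.55°
|L| = 0.16 · 48.51 / (4.0068) ≈ 1.9371
Gain = 20 log₁₀(1.9371) ≈ 5.74 dB
∠L = (88.82°) − (75.55°) = 13.27°

5.7 dB, 13.3°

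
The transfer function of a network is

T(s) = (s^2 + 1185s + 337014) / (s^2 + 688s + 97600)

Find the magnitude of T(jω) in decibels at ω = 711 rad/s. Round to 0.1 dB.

2.6 dB

Substitute s = j711:
Numerator: (j711)^2 + 1185(j711) + 337014 = -168507 + j842535
Denominator: (j711)^2 + 688(j711) + 97600 = -407921 + j489168
|N| = √(168507² + 842535²) ≈ 8.5922e+05, ∠N ≈ 101.31°
|D| = √(407921² + 489168²) ≈ 6.3693e+05, ∠D ≈ 129.82°
|T| = 8.5922e+05 / 6.3693e+05 ≈ 1.349
Gain = 20 log₁₀(1.349) ≈ 2.60 dB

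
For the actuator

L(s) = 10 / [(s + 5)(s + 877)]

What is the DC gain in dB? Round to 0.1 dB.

-52.8 dB

L(0) = 10 / (5·877) ≈ 0.0022805
20 log₁₀(0.0022805) ≈ -52.84 dB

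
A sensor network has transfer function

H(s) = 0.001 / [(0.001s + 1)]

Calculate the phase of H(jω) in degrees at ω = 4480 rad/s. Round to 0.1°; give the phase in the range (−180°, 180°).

At ω = 4480 rad/s:
pole (1 + j4480·0.001) = 1 + j4.48 → |·| ≈ 4.5903, ∠ ≈ 77.42°
∠H = (0°) − (77.42°) = -77.42°

-77.4°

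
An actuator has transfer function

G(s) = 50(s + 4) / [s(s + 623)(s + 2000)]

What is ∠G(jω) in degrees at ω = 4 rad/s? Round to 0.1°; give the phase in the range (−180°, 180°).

At s = jω = j4:
zero (s+4): 4 + j4 → |·| = √(4²+4²) = √32 ≈ 5.6569, ∠ = arctan(4/4) ≈ 45.00°
pole (s+623): 623 + j4 → |·| = √(623²+4²) = √388145 ≈ 623.01, ∠ = arctan(4/623) ≈ 0.37°
pole (s+2000): 2000 + j4 → |·| = √(2000²+4²) = √4000016 ≈ 2000, ∠ = arctan(4/2000) ≈ 0.11°
pole at origin: |s| = 4, ∠ = 90.00° (in denominator)
∠G = 45.00° − 90.48° = -45.48°

-45.5°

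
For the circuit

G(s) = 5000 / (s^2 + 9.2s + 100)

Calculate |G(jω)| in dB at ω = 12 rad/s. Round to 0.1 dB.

32.5 dB

At s = jω = j12:
quadratic: (j12)² + 9.2·j12 + 100 = -44 + j110.4 → |·| ≈ 118.85, ∠ ≈ 111.73°
|G| = 5000 / 118.85 ≈ 42.07
Gain = 20 log₁₀(42.07) ≈ 32.48 dB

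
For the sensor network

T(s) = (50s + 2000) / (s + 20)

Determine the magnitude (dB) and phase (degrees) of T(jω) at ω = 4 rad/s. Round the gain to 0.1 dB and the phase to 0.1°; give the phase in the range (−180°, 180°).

39.9 dB, -5.6°

Substitute s = j4:
Numerator: 50(j4) + 2000 = 2000 + j200
Denominator: (j4) + 20 = 20 + j4
|N| = √(2000² + 200²) ≈ 2010, ∠N ≈ 5.71°
|D| = √(20² + 4²) ≈ 20.396, ∠D ≈ 11.31°
|T| = 2010 / 20.396 ≈ 98.549
Gain = 20 log₁₀(98.549) ≈ 39.87 dB
∠T = 5.71° − 11.31° = -5.60°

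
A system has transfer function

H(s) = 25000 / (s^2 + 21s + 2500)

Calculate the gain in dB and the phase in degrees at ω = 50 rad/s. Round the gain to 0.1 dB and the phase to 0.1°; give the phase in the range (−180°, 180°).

27.5 dB, -90.0°

At s = jω = j50:
quadratic: (j50)² + 21·j50 + 2500 = 0 + j1050 → |·| ≈ 1050, ∠ ≈ 90.00°
|H| = 25000 / 1050 ≈ 23.81
Gain = 20 log₁₀(23.81) ≈ 27.54 dB
∠H = 0.00° − 90.00° = -90.00°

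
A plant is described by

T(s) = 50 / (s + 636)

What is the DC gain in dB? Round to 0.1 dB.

T(0) = 50 / (636) ≈ 0.078616
20 log₁₀(0.078616) ≈ -22.09 dB

-22.1 dB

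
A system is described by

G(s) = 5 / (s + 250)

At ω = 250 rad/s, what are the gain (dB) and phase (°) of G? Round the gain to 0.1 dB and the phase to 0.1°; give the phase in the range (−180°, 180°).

Substitute s = j250:
Numerator: 5 = 5 + j0
Denominator: (j250) + 250 = 250 + j250
|N| = √(5² + 0²) ≈ 5, ∠N ≈ 0.00°
|D| = √(250² + 250²) ≈ 353.55, ∠D ≈ 45.00°
|G| = 5 / 353.55 ≈ 0.014142
Gain = 20 log₁₀(0.014142) ≈ -36.99 dB
∠G = 0.00° − 45.00° = -45.00°

-37.0 dB, -45.0°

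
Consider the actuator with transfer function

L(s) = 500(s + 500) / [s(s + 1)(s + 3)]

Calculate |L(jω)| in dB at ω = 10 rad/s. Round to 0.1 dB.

47.5 dB

At s = jω = j10:
zero (s+500): 500 + j10 → |·| = √(500²+10²) = √250100 ≈ 500.1, ∠ = arctan(10/500) ≈ 1.15°
pole (s+1): 1 + j10 → |·| = √(1²+10²) = √101 ≈ 10.05, ∠ = arctan(10/1) ≈ 84.29°
pole (s+3): 3 + j10 → |·| = √(3²+10²) = √109 ≈ 10.44, ∠ = arctan(10/3) ≈ 73.30°
pole at origin: |s| = 10, ∠ = 90.00° (in denominator)
|L| = 500 · 500.1 / 1049.2 ≈ 238.32
Gain = 20 log₁₀(238.32) ≈ 47.54 dB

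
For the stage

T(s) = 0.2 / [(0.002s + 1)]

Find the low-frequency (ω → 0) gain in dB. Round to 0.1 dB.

-14.0 dB

T(0) = 0.2 · 1 / 1 = 0.2
20 log₁₀(0.2) ≈ -13.98 dB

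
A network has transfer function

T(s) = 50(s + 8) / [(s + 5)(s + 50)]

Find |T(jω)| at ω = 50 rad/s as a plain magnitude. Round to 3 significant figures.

0.713

At s = jω = j50:
zero (s+8): 8 + j50 → |·| = √(8²+50²) = √2564 ≈ 50.636, ∠ = arctan(50/8) ≈ 80.91°
pole (s+5): 5 + j50 → |·| = √(5²+50²) = √2525 ≈ 50.249, ∠ = arctan(50/5) ≈ 84.29°
pole (s+50): 50 + j50 → |·| = √(50²+50²) = √5000 ≈ 70.711, ∠ = arctan(50/50) ≈ 45.00°
|T| = 50 · 50.636 / 3553.2 ≈ 0.71254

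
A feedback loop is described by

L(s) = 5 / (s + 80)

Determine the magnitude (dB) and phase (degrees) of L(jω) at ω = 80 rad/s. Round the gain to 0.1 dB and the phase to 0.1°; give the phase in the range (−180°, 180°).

-27.1 dB, -45.0°

At s = jω = j80:
pole (s+80): 80 + j80 → |·| = √(80²+80²) = √12800 ≈ 113.14, ∠ = arctan(80/80) ≈ 45.00°
|L| = 5 / 113.14 ≈ 0.044193
Gain = 20 log₁₀(0.044193) ≈ -27.09 dB
∠L = 0.00° − 45.00° = -45.00°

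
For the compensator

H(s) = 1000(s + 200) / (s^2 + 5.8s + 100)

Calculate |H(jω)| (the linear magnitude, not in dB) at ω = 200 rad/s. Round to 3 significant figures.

At s = jω = j200:
zero (s+200): 200 + j200 → |·| = √(200²+200²) = √80000 ≈ 282.84, ∠ = arctan(200/200) ≈ 45.00°
quadratic: (j200)² + 5.8·j200 + 100 = -39900 + j1160 → |·| ≈ 39917, ∠ ≈ 178.33°
|H| = 1000 · 282.84 / 39917 ≈ 7.0857

7.09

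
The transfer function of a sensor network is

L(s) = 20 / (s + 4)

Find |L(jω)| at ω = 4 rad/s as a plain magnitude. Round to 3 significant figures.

At s = jω = j4:
pole (s+4): 4 + j4 → |·| = √(4²+4²) = √32 ≈ 5.6569, ∠ = arctan(4/4) ≈ 45.00°
|L| = 20 / 5.6569 ≈ 3.5355

3.54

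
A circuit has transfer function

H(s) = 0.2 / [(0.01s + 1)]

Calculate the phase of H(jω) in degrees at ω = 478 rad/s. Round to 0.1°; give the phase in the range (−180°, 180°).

-78.2°

At ω = 478 rad/s:
pole (1 + j478·0.01) = 1 + j4.78 → |·| ≈ 4.8835, ∠ ≈ 78.18°
∠H = (0°) − (78.18°) = -78.18°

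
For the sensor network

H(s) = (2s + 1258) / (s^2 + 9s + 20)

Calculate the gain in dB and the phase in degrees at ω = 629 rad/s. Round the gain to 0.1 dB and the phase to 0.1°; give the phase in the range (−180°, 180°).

-46.9 dB, -134.2°

Substitute s = j629:
Numerator: 2(j629) + 1258 = 1258 + j1258
Denominator: (j629)^2 + 9(j629) + 20 = -395621 + j5661
|N| = √(1258² + 1258²) ≈ 1779.1, ∠N ≈ 45.00°
|D| = √(395621² + 5661²) ≈ 3.9566e+05, ∠D ≈ 179.18°
|H| = 1779.1 / 3.9566e+05 ≈ 0.0044965
Gain = 20 log₁₀(0.0044965) ≈ -46.94 dB
∠H = 45.00° − 179.18° = -134.18°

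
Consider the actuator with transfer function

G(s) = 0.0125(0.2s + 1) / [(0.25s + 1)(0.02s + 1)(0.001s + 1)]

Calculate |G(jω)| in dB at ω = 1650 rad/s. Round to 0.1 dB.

At ω = 1650 rad/s:
zero (1 + j1650·0.2) = 1 + j330 → |·| ≈ 330, ∠ ≈ 89.83°
pole (1 + j1650·0.25) = 1 + j412.5 → |·| ≈ 412.5, ∠ ≈ 89.86°
pole (1 + j1650·0.02) = 1 + j33 → |·| ≈ 33.015, ∠ ≈ 88.26°
pole (1 + j1650·0.001) = 1 + j1.65 → |·| ≈ 1.9294, ∠ ≈ 58.78°
|G| = 0.0125 · 330 / (412.5 · 33.015 · 1.9294) ≈ 0.00015699
Gain = 20 log₁₀(0.00015699) ≈ -76.08 dB

-76.1 dB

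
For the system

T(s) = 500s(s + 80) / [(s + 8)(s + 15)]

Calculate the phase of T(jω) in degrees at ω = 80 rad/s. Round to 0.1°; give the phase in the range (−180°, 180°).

-28.7°

At s = jω = j80:
zero (s+80): 80 + j80 → |·| = √(80²+80²) = √12800 ≈ 113.14, ∠ = arctan(80/80) ≈ 45.00°
zero at origin: s = j80 → |·| = 80, ∠ = 90.00°
pole (s+8): 8 + j80 → |·| = √(8²+80²) = √6464 ≈ 80.399, ∠ = arctan(80/8) ≈ 84.29°
pole (s+15): 15 + j80 → |·| = √(15²+80²) = √6625 ≈ 81.394, ∠ = arctan(80/15) ≈ 79.38°
∠T = 135.00° − 163.67° = -28.67°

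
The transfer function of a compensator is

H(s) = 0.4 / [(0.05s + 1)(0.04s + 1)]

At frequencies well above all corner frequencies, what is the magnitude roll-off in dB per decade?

Each pole contributes −20 dB/decade at high frequency; each zero contributes +20 dB/decade.
Net: 0 zero(s) − 2 pole(s) → -40 dB/decade.

-40 dB/decade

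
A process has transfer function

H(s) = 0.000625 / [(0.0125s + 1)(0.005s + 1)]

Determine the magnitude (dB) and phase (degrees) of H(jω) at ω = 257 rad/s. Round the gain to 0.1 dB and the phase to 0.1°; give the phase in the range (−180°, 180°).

At ω = 257 rad/s:
pole (1 + j257·0.0125) = 1 + j3.2125 → |·| ≈ 3.3645, ∠ ≈ 72.71°
pole (1 + j257·0.005) = 1 + j1.285 → |·| ≈ 1.6283, ∠ ≈ 52.11°
|H| = 0.000625 · 1 / (3.3645 · 1.6283) ≈ 0.00011408
Gain = 20 log₁₀(0.00011408) ≈ -78.86 dB
∠H = (0°) − (72.71° + 52.11°) = -124.82°

-78.9 dB, -124.8°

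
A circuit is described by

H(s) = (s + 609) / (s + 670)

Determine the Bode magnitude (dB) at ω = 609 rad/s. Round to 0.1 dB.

-0.4 dB

Substitute s = j609:
Numerator: (j609) + 609 = 609 + j609
Denominator: (j609) + 670 = 670 + j609
|N| = √(609² + 609²) ≈ 861.26, ∠N ≈ 45.00°
|D| = √(670² + 609²) ≈ 905.42, ∠D ≈ 42.27°
|H| = 861.26 / 905.42 ≈ 0.95123
Gain = 20 log₁₀(0.95123) ≈ -0.43 dB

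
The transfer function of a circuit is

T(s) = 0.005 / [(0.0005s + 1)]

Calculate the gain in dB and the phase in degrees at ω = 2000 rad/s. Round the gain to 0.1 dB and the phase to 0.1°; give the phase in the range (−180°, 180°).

At ω = 2000 rad/s:
pole (1 + j2000·0.0005) = 1 + j1 → |·| ≈ 1.4142, ∠ ≈ 45.00°
|T| = 0.005 · 1 / (1.4142) ≈ 0.0035356
Gain = 20 log₁₀(0.0035356) ≈ -49.03 dB
∠T = (0°) − (45.00°) = -45.00°

-49.0 dB, -45.0°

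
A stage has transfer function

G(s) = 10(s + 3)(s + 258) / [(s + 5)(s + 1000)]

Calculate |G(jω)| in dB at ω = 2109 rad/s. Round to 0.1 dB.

At s = jω = j2109:
zero (s+3): 3 + j2109 → |·| = √(3²+2109²) = √4447890 ≈ 2109, ∠ = arctan(2109/3) ≈ 89.92°
zero (s+258): 258 + j2109 → |·| = √(258²+2109²) = √4514445 ≈ 2124.7, ∠ = arctan(2109/258) ≈ 83.03°
pole (s+5): 5 + j2109 → |·| = √(5²+2109²) = √4447906 ≈ 2109, ∠ = arctan(2109/5) ≈ 89.86°
pole (s+1000): 1000 + j2109 → |·| = √(1000²+2109²) = √5447881 ≈ 2334.1, ∠ = arctan(2109/1000) ≈ 64.63°
|G| = 10 · 4.481e+06 / 4.9226e+06 ≈ 9.1029
Gain = 20 log₁₀(9.1029) ≈ 19.18 dB

19.2 dB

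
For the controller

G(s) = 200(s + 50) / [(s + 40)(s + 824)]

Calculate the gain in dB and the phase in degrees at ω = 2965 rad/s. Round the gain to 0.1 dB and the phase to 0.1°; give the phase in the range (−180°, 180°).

At s = jω = j2965:
zero (s+50): 50 + j2965 → |·| = √(50²+2965²) = √8793725 ≈ 2965.4, ∠ = arctan(2965/50) ≈ 89.03°
pole (s+40): 40 + j2965 → |·| = √(40²+2965²) = √8792825 ≈ 2965.3, ∠ = arctan(2965/40) ≈ 89.23°
pole (s+824): 824 + j2965 → |·| = √(824²+2965²) = √9470201 ≈ 3077.4, ∠ = arctan(2965/824) ≈ 74.47°
|G| = 200 · 2965.4 / 9.1254e+06 ≈ 0.064992
Gain = 20 log₁₀(0.064992) ≈ -23.74 dB
∠G = 89.03° − 163.70° = -74.67°

-23.7 dB, -74.7°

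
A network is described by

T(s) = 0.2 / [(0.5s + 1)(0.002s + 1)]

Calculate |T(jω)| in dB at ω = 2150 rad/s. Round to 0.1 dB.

-87.5 dB

At ω = 2150 rad/s:
pole (1 + j2150·0.5) = 1 + j1075 → |·| ≈ 1075, ∠ ≈ 89.95°
pole (1 + j2150·0.002) = 1 + j4.3 → |·| ≈ 4.4147, ∠ ≈ 76.91°
|T| = 0.2 · 1 / (1075 · 4.4147) ≈ 4.2143e-05
Gain = 20 log₁₀(4.2143e-05) ≈ -87.51 dB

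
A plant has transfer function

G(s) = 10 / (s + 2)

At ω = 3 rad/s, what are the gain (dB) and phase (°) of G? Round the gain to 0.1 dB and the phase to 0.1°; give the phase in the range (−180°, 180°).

8.9 dB, -56.3°

At s = jω = j3:
pole (s+2): 2 + j3 → |·| = √(2²+3²) = √13 ≈ 3.6056, ∠ = arctan(3/2) ≈ 56.31°
|G| = 10 / 3.6056 ≈ 2.7735
Gain = 20 log₁₀(2.7735) ≈ 8.86 dB
∠G = 0.00° − 56.31° = -56.31°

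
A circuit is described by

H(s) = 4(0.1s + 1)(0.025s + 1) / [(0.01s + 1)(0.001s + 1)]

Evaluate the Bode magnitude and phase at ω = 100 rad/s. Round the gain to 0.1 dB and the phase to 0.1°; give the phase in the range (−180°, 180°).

37.6 dB, 101.8°

At ω = 100 rad/s:
zero (1 + j100·0.1) = 1 + j10 → |·| ≈ 10.05, ∠ ≈ 84.29°
zero (1 + j100·0.025) = 1 + j2.5 → |·| ≈ 2.6926, ∠ ≈ 68.20°
pole (1 + j100·0.01) = 1 + j1 → |·| ≈ 1.4142, ∠ ≈ 45.00°
pole (1 + j100·0.001) = 1 + j0.1 → |·| ≈ 1.005, ∠ ≈ 5.71°
|H| = 4 · 10.05 · 2.6926 / (1.4142 · 1.005) ≈ 76.159
Gain = 20 log₁₀(76.159) ≈ 37.63 dB
∠H = (84.29° + 68.20°) − (45.00° + 5.71°) = 101.78°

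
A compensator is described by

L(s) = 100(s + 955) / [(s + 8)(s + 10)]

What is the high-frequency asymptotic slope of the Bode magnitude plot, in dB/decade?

-20 dB/decade

Each pole contributes −20 dB/decade at high frequency; each zero contributes +20 dB/decade.
Net: 1 zero(s) − 2 pole(s) → -20 dB/decade.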